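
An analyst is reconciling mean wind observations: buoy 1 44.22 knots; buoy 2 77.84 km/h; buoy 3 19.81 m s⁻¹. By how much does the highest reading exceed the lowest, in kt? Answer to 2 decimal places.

buoy 2: 77.84 km/h = 42.0302 kt.
buoy 3: 19.81 m/s = 38.5076 kt.
Spread: 44.2200 − 38.5076 = 5.71 kt.

5.71 kt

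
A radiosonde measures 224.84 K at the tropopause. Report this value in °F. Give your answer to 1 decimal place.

-55.0 °F

First to °C: -48.31 °C.
Then to °F: -55.0 °F.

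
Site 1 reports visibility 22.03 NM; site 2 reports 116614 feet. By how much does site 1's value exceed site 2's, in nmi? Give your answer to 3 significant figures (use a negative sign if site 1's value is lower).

site 2: 116614 ft = 19.1922 nmi.
Difference: 22.0300 − 19.1922 = 2.84 nmi.

2.84 nmi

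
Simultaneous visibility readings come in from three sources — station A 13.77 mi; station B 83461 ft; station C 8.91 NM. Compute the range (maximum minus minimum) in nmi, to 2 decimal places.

4.83 nmi

station A: 13.77 SM = 11.9658 nmi.
station B: 83461 ft = 13.7359 nmi.
Spread: 13.7359 − 8.9100 = 4.83 nmi.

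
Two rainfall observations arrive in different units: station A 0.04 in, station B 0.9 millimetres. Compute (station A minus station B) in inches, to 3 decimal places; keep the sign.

0.005 in

station B: 0.9 mm = 0.03543 in.
Difference: 0.04000 − 0.03543 = 0.005 in.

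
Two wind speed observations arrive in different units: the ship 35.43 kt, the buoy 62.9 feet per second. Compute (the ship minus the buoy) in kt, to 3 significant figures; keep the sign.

-1.84 kt

the buoy: 62.9 ft/s = 37.2672 kt.
Difference: 35.4300 − 37.2672 = -1.84 kt.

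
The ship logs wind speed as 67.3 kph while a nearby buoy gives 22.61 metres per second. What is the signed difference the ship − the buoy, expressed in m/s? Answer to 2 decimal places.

-3.92 m/s

the ship: 67.3 km/h = 18.6944 m/s.
Difference: 18.6944 − 22.6100 = -3.92 m/s.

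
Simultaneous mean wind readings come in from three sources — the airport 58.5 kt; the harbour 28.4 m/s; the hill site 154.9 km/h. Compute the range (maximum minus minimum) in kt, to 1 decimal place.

28.4 kt

the harbour: 28.4 m/s = 55.205 kt.
the hill site: 154.9 km/h = 83.639 kt.
Spread: 83.639 − 55.205 = 28.4 kt.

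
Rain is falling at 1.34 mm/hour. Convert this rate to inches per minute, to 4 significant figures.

0.0008793 in/minute

1.34 mm/hour × 0.0393701 in/mm × 0.0166667 hour/minute = 0.0008793 in/minute.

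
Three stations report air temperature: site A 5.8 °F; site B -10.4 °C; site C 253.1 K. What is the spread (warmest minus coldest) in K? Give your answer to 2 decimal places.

site A: 5.8 °F = -14.556 °C.
site C: 253.1 K = -20.050 °C.
Spread: (-10.400) − (-20.050) = 9.650 °C.

9.65 K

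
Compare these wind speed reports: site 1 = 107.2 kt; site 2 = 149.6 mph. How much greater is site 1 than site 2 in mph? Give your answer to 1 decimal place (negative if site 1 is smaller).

-26.2 mph

site 1: 107.2 kt = 123.364 mph.
Difference: 123.364 − 149.600 = -26.2 mph.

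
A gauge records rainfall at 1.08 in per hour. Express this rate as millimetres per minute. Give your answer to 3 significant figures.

1.08 in/hour × 25.4 mm/in × 0.0166667 hour/minute = 0.457 mm/minute.

0.457 mm/minute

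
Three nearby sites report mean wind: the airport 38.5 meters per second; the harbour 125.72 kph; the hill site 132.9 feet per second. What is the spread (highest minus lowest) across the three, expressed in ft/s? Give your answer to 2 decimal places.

18.33 ft/s

the airport: 38.5 m/s = 126.3123 ft/s.
the harbour: 125.72 km/h = 114.5742 ft/s.
Spread: 132.9000 − 114.5742 = 18.33 ft/s.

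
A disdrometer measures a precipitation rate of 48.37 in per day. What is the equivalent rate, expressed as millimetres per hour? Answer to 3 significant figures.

51.2 mm/hour

48.37 in/day × 25.4 mm/in × 0.0416667 day/hour = 51.2 mm/hour.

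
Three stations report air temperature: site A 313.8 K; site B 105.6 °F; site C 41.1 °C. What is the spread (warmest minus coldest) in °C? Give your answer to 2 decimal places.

site A: 313.8 K = 40.650 °C.
site B: 105.6 °F = 40.889 °C.
Spread: 41.100 − 40.650 = 0.450 °C.

0.45 °C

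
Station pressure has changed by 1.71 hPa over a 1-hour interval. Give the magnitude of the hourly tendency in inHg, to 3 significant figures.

0.0505 inHg per hour

1.71 hPa / 1 h × 0.02953 inHg/hPa = 0.0505 inHg/h.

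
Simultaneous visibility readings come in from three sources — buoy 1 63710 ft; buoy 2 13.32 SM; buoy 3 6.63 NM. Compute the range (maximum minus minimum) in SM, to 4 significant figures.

5.690 SM

buoy 1: 63710 ft = 12.06629 SM.
buoy 3: 6.63 nmi = 7.62967 SM.
Spread: 13.32000 − 7.62967 = 5.690 SM.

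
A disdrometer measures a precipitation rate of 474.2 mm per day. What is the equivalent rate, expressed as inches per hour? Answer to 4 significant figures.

474.2 mm/day × 0.0393701 in/mm × 0.0416667 day/hour = 0.7779 in/hour.

0.7779 in/hour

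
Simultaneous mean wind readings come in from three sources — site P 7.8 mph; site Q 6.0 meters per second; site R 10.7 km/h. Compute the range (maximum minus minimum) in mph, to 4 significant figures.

site Q: 6.0 m/s = 13.42162 mph.
site R: 10.7 km/h = 6.64867 mph.
Spread: 13.42162 − 6.64867 = 6.773 mph.

6.773 mph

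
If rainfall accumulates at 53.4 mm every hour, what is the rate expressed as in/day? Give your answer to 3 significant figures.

53.4 mm/hour × 0.0393701 in/mm × 24 hour/day = 50.5 in/day.

50.5 in/day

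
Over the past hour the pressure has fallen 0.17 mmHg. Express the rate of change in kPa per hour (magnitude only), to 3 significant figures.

0.0227 kPa per hour

0.17 mmHg / 1 h × 0.133322 kPa/mmHg = 0.0227 kPa/h.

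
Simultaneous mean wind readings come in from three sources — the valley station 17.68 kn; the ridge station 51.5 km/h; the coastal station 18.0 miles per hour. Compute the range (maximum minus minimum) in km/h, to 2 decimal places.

the valley station: 17.68 kt = 32.7434 km/h.
the coastal station: 18.0 mph = 28.9682 km/h.
Spread: 51.5000 − 28.9682 = 22.53 km/h.

22.53 km/h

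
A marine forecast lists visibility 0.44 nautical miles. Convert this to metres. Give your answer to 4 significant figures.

1 nmi = 1852 m, so 0.44 × 1852 = 814.9 m.

814.9 m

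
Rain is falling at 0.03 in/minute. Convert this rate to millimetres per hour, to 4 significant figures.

0.03 in/minute × 25.4 mm/in × 60 minute/hour = 45.72 mm/hour.

45.72 mm/hour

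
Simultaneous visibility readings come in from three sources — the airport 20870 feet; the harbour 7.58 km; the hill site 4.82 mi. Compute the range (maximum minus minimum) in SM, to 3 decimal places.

0.867 SM

the airport: 20870 ft = 3.95265 SM.
the harbour: 7.58 km = 4.70999 SM.
Spread: 4.82000 − 3.95265 = 0.867 SM.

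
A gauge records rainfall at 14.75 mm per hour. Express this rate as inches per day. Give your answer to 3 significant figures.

14.75 mm/hour × 0.0393701 in/mm × 24 hour/day = 13.9 in/day.

13.9 in/day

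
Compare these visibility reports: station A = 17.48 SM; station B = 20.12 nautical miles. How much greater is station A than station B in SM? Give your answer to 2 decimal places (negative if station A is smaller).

station B: 20.12 nmi = 23.1537 SM.
Difference: 17.4800 − 23.1537 = -5.67 SM.

-5.67 SM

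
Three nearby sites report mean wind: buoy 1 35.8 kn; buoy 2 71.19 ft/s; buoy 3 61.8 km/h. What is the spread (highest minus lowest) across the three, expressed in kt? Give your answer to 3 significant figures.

8.81 kt

buoy 2: 71.19 ft/s = 42.1789 kt.
buoy 3: 61.8 km/h = 33.3693 kt.
Spread: 42.1789 − 33.3693 = 8.81 kt.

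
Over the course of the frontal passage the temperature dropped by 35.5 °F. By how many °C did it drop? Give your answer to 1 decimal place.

19.7 °C

For a temperature change the 32° offset cancels: Δ°C = 35.5 × 0.5556 = 19.7 °C.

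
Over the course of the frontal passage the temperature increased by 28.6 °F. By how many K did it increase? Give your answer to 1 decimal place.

15.9 K

Converting a difference, only the 9/5 scale factor applies: ΔK = 28.6 × 0.5556 = 15.9 K.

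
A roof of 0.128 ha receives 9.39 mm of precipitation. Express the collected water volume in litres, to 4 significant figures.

12020 litres

Area: 0.128 ha = 1280 m².
1 mm over 1 m² is 1 L, so volume = 9.39 × 1280 = 12019.2 L ≈ 12020 L.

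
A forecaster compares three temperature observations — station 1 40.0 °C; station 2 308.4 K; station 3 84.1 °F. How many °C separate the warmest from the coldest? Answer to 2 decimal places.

11.06 °C

station 2: 308.4 K = 35.250 °C.
station 3: 84.1 °F = 28.944 °C.
Spread: 40.000 − 28.944 = 11.056 °C.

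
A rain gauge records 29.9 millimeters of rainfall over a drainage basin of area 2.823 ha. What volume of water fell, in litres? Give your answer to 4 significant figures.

Area: 2.823 ha = 28230 m².
1 mm over 1 m² is 1 L, so volume = 29.9 × 28230 = 844077 L ≈ 844100 L.

844100 litres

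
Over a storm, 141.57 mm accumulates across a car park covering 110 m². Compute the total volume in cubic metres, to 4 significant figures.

15.57 cubic metres

1 mm over 1 m² is 1 L, so volume = 141.57 × 110 = 15572.7 L = 15.57 m³.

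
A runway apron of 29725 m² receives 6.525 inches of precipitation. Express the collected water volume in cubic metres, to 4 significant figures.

Depth: 6.525 in × 25.4 = 165.735 mm.
1 mm over 1 m² is 1 L, so volume = 165.735 × 29725 = 4926472.9 L = 4926 m³.

4926 cubic metres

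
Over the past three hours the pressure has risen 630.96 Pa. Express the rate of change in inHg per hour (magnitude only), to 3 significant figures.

630.96 Pa / 3 h × 0.0002953 inHg/Pa = 0.0621 inHg/h.

0.0621 inHg per hour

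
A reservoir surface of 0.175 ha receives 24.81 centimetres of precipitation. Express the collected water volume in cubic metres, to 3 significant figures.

Depth: 24.81 cm × 10 = 248.1 mm.
Area: 0.175 ha = 1750 m².
1 mm over 1 m² is 1 L, so volume = 248.1 × 1750 = 434175 L = 434 m³.

434 cubic metres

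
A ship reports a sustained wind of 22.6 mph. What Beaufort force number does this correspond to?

22.6 mph = 10.1 m/s, which is Beaufort 5 (fresh breeze, 8.0–10.7 m/s).

Beaufort force 5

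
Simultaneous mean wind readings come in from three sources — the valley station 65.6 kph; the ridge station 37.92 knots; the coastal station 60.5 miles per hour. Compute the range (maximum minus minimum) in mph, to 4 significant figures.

19.74 mph

the valley station: 65.6 km/h = 40.7620 mph.
the ridge station: 37.92 kt = 43.6376 mph.
Spread: 60.5000 − 40.7620 = 19.74 mph.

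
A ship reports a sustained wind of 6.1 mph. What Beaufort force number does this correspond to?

6.1 mph = 2.7 m/s, which is Beaufort 2 (light breeze, 1.6–3.3 m/s).

Beaufort force 2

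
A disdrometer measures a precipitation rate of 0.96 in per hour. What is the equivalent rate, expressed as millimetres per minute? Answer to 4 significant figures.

0.4064 mm/minute

0.96 in/hour × 25.4 mm/in × 0.0166667 hour/minute = 0.4064 mm/minute.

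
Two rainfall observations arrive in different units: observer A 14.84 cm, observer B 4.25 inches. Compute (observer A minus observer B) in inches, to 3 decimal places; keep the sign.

1.593 in

observer A: 14.84 cm = 5.84252 in.
Difference: 5.84252 − 4.25000 = 1.593 in.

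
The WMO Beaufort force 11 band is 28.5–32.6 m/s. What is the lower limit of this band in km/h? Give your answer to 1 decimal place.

28.5–32.6 m/s × 3.6 = 102.6–117.4 km/h.

102.6 km/h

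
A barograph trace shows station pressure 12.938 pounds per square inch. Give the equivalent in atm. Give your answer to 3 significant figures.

0.880 atm

1 psi = 0.068046 atm, so 12.938 × 0.068046 = 0.880 atm.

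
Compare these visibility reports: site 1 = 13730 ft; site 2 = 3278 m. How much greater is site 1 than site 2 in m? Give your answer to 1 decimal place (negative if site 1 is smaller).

906.9 m

site 1: 13730 ft = 4184.904 m.
Difference: 4184.904 − 3278.000 = 906.9 m.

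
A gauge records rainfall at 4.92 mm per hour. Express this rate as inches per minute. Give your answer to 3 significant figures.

0.00323 in/minute

4.92 mm/hour × 0.0393701 in/mm × 0.0166667 hour/minute = 0.00323 in/minute.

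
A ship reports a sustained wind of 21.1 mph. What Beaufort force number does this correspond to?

21.1 mph = 9.4 m/s, which is Beaufort 5 (fresh breeze, 8.0–10.7 m/s).

Beaufort force 5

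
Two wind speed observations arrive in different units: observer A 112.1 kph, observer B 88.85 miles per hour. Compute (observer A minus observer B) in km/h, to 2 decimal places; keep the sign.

observer B: 88.85 mph = 142.9902 km/h.
Difference: 112.1000 − 142.9902 = -30.89 km/h.

-30.89 km/h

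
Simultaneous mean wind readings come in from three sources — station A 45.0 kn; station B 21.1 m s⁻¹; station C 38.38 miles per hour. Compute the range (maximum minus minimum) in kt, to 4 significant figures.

11.65 kt

station B: 21.1 m/s = 41.0151 kt.
station C: 38.38 mph = 33.3513 kt.
Spread: 45.0000 − 33.3513 = 11.65 kt.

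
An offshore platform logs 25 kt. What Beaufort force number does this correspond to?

25 kt lies in the Beaufort 6 band (strong breeze, 22–27 kt).

Beaufort force 6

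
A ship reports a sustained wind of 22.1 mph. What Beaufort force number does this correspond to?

Beaufort force 5

22.1 mph = 9.9 m/s, which is Beaufort 5 (fresh breeze, 8.0–10.7 m/s).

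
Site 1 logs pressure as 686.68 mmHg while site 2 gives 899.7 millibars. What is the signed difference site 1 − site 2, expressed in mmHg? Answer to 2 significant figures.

12 mmHg

site 2: 899.7 mb = 674.83 mmHg.
Difference: 686.68 − 674.83 = 12 mmHg.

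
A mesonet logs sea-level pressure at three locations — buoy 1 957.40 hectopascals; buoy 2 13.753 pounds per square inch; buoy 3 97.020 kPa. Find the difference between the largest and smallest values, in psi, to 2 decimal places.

0.32 psi

buoy 1: 957.40 hPa = 13.8859 psi.
buoy 3: 97.020 kPa = 14.0716 psi.
Spread: 14.0716 − 13.7530 = 0.32 psi.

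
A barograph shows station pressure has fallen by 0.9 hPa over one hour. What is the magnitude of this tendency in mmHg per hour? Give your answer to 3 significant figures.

0.675 mmHg per hour

0.9 hPa / 1 h × 0.750062 mmHg/hPa = 0.675 mmHg/h.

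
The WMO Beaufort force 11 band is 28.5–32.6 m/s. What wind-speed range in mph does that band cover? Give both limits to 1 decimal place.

63.8 to 72.9 mph

28.5–32.6 m/s × 2.237 = 63.8–72.9 mph.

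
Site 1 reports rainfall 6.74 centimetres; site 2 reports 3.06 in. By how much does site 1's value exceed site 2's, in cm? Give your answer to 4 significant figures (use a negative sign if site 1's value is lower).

site 2: 3.06 in = 7.77240 cm.
Difference: 6.74000 − 7.77240 = -1.032 cm.

-1.032 cm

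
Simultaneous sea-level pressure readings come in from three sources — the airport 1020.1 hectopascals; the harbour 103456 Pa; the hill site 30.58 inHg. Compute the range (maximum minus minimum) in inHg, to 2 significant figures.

0.46 inHg

the airport: 1020.1 hPa = 30.1235 inHg.
the harbour: 103456 Pa = 30.5505 inHg.
Spread: 30.5800 − 30.1235 = 0.46 inHg.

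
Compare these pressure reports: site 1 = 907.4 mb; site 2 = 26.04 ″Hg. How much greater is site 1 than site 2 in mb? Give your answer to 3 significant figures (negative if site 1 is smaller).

25.6 mb

site 2: 26.04 inHg = 881.816 mb.
Difference: 907.400 − 881.816 = 25.6 mb.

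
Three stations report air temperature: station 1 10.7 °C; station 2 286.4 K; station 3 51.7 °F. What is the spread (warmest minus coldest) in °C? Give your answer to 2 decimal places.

station 2: 286.4 K = 13.250 °C.
station 3: 51.7 °F = 10.944 °C.
Spread: 13.250 − 10.700 = 2.550 °C.

2.55 °C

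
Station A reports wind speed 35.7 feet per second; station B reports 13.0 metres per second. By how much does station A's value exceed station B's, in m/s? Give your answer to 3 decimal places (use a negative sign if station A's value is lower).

station A: 35.7 ft/s = 10.88136 m/s.
Difference: 10.88136 − 13.00000 = -2.119 m/s.

-2.119 m/s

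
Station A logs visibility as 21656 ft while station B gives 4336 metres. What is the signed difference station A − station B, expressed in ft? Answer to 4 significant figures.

station B: 4336 m = 14225.72 ft.
Difference: 21656.00 − 14225.72 = 7430 ft.

7430 ft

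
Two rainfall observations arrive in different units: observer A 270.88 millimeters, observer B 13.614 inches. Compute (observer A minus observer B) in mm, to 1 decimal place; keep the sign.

-74.9 mm

observer B: 13.614 in = 345.796 mm.
Difference: 270.880 − 345.796 = -74.9 mm.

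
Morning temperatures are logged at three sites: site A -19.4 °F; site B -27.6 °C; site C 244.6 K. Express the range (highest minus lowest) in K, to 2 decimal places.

0.96 K

site A: -19.4 °F = -28.556 °C.
site C: 244.6 K = -28.550 °C.
Spread: (-27.600) − (-28.556) = 0.956 °C.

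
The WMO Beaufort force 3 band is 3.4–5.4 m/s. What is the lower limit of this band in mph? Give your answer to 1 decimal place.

7.6 mph

3.4–5.4 m/s × 2.237 = 7.6–12.1 mph.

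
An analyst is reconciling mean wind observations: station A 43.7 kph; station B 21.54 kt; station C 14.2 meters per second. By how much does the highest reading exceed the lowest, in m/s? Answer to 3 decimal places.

station A: 43.7 km/h = 12.13889 m/s.
station B: 21.54 kt = 11.08113 m/s.
Spread: 14.20000 − 11.08113 = 3.119 m/s.

3.119 m/s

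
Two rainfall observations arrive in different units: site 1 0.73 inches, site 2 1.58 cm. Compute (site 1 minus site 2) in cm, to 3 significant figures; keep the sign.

site 1: 0.73 in = 1.85420 cm.
Difference: 1.85420 − 1.58000 = 0.274 cm.

0.274 cm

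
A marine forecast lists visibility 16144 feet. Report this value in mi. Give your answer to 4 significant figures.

1 ft = 0.000189394 SM, so 16144 × 0.000189394 = 3.058 SM.

3.058 SM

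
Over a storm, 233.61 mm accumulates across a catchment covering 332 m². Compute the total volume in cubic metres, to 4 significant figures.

1 mm over 1 m² is 1 L, so volume = 233.61 × 332 = 77558.52 L = 77.56 m³.

77.56 cubic metres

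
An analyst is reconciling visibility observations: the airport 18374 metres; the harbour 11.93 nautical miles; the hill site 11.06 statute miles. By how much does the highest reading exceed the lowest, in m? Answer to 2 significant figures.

4300 m

the harbour: 11.93 nmi = 22094.36 m.
the hill site: 11.06 SM = 17799.34 m.
Spread: 22094.36 − 17799.34 = 4300 m.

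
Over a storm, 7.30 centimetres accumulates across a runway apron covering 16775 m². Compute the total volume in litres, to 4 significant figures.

1225000 litres

Depth: 7.30 cm × 10 = 73 mm.
1 mm over 1 m² is 1 L, so volume = 73 × 16775 = 1224575 L ≈ 1225000 L.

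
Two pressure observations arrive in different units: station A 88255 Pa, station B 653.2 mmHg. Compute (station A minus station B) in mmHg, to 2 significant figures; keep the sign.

station A: 88255 Pa = 661.967 mmHg.
Difference: 661.967 − 653.200 = 8.8 mmHg.

8.8 mmHg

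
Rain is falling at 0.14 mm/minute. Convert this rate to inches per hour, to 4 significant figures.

0.14 mm/minute × 0.0393701 in/mm × 60 minute/hour = 0.3307 in/hour.

0.3307 in/hour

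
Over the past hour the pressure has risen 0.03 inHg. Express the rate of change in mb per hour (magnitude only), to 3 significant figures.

0.03 inHg / 1 h × 33.8639 mb/inHg = 1.02 mb/h.

1.02 mb per hour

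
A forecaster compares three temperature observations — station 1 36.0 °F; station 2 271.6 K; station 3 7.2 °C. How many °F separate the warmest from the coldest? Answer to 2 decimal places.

station 1: 36.0 °F = 2.222 °C.
station 2: 271.6 K = -1.550 °C.
Spread: 7.200 − (-1.550) = 8.750 °C = 15.75 °F.

15.75 °F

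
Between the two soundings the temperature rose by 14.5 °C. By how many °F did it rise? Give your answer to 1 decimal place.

For a temperature change the 32° offset cancels: Δ°F = 14.5 × 1.8 = 26.1 °F.

26.1 °F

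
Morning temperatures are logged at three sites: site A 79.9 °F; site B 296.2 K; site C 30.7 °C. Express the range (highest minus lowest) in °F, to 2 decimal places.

13.77 °F

site A: 79.9 °F = 26.611 °C.
site B: 296.2 K = 23.050 °C.
Spread: 30.700 − 23.050 = 7.650 °C = 13.77 °F.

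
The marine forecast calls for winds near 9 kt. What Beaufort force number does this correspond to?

9 kt lies in the Beaufort 3 band (gentle breeze, 7–10 kt).

Beaufort force 3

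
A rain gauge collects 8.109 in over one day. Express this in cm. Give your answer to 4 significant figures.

20.60 cm

1 in = 2.54 cm, so 8.109 × 2.54 = 20.60 cm.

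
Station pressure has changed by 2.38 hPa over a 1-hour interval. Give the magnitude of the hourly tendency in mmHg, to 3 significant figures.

1.79 mmHg per hour

2.38 hPa / 1 h × 0.750062 mmHg/hPa = 1.79 mmHg/h.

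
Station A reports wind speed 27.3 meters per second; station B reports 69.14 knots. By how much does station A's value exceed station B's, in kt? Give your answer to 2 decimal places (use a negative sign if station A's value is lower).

station A: 27.3 m/s = 53.0670 kt.
Difference: 53.0670 − 69.1400 = -16.07 kt.

-16.07 kt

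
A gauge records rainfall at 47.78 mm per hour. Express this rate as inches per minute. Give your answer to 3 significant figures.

47.78 mm/hour × 0.0393701 in/mm × 0.0166667 hour/minute = 0.0314 in/minute.

0.0314 in/minute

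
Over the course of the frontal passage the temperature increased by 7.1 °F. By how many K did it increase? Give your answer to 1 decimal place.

3.9 K

A change of 1 °C equals a change of 1.8 °F: ΔK = 7.1 × 0.5556 = 3.9 K.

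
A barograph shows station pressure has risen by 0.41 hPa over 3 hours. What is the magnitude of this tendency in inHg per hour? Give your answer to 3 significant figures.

0.41 hPa / 3 h × 0.02953 inHg/hPa = 0.00404 inHg/h.

0.00404 inHg per hour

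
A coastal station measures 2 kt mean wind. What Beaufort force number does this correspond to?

Beaufort force 1

2 kt lies in the Beaufort 1 band (light air, 1–3 kt).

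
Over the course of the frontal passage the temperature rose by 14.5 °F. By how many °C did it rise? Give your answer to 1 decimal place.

8.1 °C

For a temperature change the 32° offset cancels: Δ°C = 14.5 × 0.5556 = 8.1 °C.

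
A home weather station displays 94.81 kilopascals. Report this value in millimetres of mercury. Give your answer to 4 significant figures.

1 kPa = 7.50062 mmHg, so 94.81 × 7.50062 = 711.1 mmHg.

711.1 mmHg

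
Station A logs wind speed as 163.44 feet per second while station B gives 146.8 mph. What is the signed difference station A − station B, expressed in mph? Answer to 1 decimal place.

station A: 163.44 ft/s = 111.436 mph.
Difference: 111.436 − 146.800 = -35.4 mph.

-35.4 mph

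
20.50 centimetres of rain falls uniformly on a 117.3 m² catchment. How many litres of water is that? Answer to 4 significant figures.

24050 litres

Depth: 20.50 cm × 10 = 205 mm.
1 mm over 1 m² is 1 L, so volume = 205 × 117.3 = 24046.5 L ≈ 24050 L.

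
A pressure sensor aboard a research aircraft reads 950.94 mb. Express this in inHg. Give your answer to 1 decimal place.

1 mb = 0.02953 inHg, so 950.94 × 0.02953 = 28.1 inHg.

28.1 inHg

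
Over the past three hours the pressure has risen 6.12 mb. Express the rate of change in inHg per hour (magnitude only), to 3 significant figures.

0.0602 inHg per hour

6.12 mb / 3 h × 0.02953 inHg/mb = 0.0602 inHg/h.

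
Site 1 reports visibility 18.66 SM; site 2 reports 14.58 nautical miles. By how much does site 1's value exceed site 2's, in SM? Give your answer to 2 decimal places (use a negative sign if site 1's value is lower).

1.88 SM

site 2: 14.58 nmi = 16.7784 SM.
Difference: 18.6600 − 16.7784 = 1.88 SM.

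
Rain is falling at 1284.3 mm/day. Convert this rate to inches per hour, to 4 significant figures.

1284.3 mm/day × 0.0393701 in/mm × 0.0416667 day/hour = 2.107 in/hour.

2.107 in/hour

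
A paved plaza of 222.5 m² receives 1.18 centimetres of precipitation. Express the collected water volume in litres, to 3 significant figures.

Depth: 1.18 cm × 10 = 11.8 mm.
1 mm over 1 m² is 1 L, so volume = 11.8 × 222.5 = 2625.5 L ≈ 2630 L.

2630 litres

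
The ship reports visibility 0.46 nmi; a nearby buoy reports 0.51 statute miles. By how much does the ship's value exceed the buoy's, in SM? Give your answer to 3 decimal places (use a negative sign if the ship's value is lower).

0.019 SM

the ship: 0.46 nmi = 0.52936 SM.
Difference: 0.52936 − 0.51000 = 0.019 SM.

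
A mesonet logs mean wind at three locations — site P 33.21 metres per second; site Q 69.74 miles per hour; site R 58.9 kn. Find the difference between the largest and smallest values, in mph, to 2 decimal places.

site P: 33.21 m/s = 74.2887 mph.
site R: 58.9 kt = 67.7809 mph.
Spread: 74.2887 − 67.7809 = 6.51 mph.

6.51 mph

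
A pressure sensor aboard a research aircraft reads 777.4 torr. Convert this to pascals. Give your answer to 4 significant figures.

103600 Pa

1 mmHg = 133.322 Pa, so 777.4 × 133.322 = 103600 Pa.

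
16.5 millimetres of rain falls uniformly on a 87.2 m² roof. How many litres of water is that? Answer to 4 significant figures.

1439 litres

1 mm over 1 m² is 1 L, so volume = 16.5 × 87.2 = 1438.8 L ≈ 1439 L.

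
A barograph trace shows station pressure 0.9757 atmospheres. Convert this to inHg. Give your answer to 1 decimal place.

1 atm = 29.9213 inHg, so 0.9757 × 29.9213 = 29.2 inHg.

29.2 inHg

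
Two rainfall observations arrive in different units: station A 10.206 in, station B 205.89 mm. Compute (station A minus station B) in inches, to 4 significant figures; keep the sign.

2.100 in

station B: 205.89 mm = 8.10591 in.
Difference: 10.20600 − 8.10591 = 2.100 in.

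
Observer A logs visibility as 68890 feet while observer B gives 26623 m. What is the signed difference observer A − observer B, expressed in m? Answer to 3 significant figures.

observer A: 68890 ft = 20997.67 m.
Difference: 20997.67 − 26623.00 = -5630 m.

-5630 m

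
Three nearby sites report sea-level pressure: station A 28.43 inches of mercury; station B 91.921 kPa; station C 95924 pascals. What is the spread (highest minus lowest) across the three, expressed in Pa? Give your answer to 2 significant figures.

station A: 28.43 inHg = 96275.04 Pa.
station B: 91.921 kPa = 91921.00 Pa.
Spread: 96275.04 − 91921.00 = 4400 Pa.

4400 Pa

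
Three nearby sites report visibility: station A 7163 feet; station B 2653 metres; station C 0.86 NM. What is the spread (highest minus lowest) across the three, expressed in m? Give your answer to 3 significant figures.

1060 m

station A: 7163 ft = 2183.28 m.
station C: 0.86 nmi = 1592.72 m.
Spread: 2653.00 − 1592.72 = 1060 m.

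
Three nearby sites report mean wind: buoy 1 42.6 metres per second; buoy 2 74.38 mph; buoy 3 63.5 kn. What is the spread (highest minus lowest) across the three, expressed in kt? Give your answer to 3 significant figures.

19.3 kt

buoy 1: 42.6 m/s = 82.808 kt.
buoy 2: 74.38 mph = 64.634 kt.
Spread: 82.808 − 63.500 = 19.3 kt.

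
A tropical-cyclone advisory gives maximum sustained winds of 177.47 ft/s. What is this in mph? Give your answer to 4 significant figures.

1 ft/s = 0.681818 mph, so 177.47 × 0.681818 = 121.0 mph.

121.0 mph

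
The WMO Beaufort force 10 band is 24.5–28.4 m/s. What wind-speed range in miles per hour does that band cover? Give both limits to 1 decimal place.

24.5–28.4 m/s × 2.237 = 54.8–63.5 mph.

54.8 to 63.5 mph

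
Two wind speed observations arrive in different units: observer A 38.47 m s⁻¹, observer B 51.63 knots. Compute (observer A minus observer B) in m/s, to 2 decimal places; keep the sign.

observer B: 51.63 kt = 26.5608 m/s.
Difference: 38.4700 − 26.5608 = 11.91 m/s.

11.91 m/s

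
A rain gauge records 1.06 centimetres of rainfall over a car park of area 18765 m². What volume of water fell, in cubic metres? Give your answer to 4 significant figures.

Depth: 1.06 cm × 10 = 10.6 mm.
1 mm over 1 m² is 1 L, so volume = 10.6 × 18765 = 198909 L = 198.9 m³.

198.9 cubic metres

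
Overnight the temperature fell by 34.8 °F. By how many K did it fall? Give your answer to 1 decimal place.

For a temperature change the 32° offset cancels: ΔK = 34.8 × 0.5556 = 19.3 K.

19.3 K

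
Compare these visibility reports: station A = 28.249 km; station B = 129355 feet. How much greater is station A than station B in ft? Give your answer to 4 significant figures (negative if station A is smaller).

-36670 ft

station A: 28.249 km = 92680.45 ft.
Difference: 92680.45 − 129355.00 = -36670 ft.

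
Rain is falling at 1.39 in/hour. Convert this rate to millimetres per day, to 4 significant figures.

847.3 mm/day

1.39 in/hour × 25.4 mm/in × 24 hour/day = 847.3 mm/day.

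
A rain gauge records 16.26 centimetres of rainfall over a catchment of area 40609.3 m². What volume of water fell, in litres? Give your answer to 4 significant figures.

Depth: 16.26 cm × 10 = 162.6 mm.
1 mm over 1 m² is 1 L, so volume = 162.6 × 40609.3 = 6603072.2 L ≈ 6603000 L.

6603000 litres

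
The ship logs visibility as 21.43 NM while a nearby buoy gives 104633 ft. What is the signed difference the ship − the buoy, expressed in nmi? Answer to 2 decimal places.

the buoy: 104633 ft = 17.2204 nmi.
Difference: 21.4300 − 17.2204 = 4.21 nmi.

4.21 nmi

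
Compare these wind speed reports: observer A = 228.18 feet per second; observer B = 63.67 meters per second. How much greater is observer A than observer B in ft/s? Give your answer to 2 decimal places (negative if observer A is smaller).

19.29 ft/s

observer B: 63.67 m/s = 208.8911 ft/s.
Difference: 228.1800 − 208.8911 = 19.29 ft/s.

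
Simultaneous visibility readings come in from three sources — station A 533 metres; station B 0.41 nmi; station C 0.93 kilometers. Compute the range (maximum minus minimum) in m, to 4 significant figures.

station B: 0.41 nmi = 759.320 m.
station C: 0.93 km = 930.000 m.
Spread: 930.000 − 533.000 = 397.0 m.

397.0 m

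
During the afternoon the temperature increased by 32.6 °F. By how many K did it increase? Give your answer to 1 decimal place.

Converting a difference, only the 9/5 scale factor applies: ΔK = 32.6 × 0.5556 = 18.1 K.

18.1 K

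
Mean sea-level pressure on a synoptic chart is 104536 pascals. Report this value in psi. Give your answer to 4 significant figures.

1 Pa = 0.000145038 psi, so 104536 × 0.000145038 = 15.16 psi.

15.16 psi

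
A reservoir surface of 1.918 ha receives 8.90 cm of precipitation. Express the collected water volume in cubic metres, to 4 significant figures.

1707 cubic metres

Depth: 8.90 cm × 10 = 89 mm.
Area: 1.918 ha = 19180 m².
1 mm over 1 m² is 1 L, so volume = 89 × 19180 = 1707020 L = 1707 m³.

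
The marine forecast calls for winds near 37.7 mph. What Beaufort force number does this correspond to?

37.7 mph = 16.9 m/s, which is Beaufort 7 (near gale, 13.9–17.1 m/s).

Beaufort force 7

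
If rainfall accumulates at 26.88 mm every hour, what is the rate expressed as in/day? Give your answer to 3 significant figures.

26.88 mm/hour × 0.0393701 in/mm × 24 hour/day = 25.4 in/day.

25.4 in/day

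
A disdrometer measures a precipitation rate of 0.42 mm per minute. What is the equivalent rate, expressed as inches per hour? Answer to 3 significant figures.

0.42 mm/minute × 0.0393701 in/mm × 60 minute/hour = 0.992 in/hour.

0.992 in/hour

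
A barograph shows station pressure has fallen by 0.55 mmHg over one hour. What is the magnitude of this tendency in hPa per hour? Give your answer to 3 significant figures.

0.733 hPa per hour

0.55 mmHg / 1 h × 1.33322 hPa/mmHg = 0.733 hPa/h.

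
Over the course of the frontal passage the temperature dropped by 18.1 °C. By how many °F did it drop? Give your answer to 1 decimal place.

32.6 °F

Converting a difference, only the 9/5 scale factor applies: Δ°F = 18.1 × 1.8 = 32.6 °F.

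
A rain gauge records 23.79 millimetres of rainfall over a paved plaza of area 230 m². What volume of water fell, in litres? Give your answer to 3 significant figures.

5470 litres

1 mm over 1 m² is 1 L, so volume = 23.79 × 230 = 5471.7 L ≈ 5470 L.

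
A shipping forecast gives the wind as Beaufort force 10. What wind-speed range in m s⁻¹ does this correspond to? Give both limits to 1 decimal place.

24.5 to 28.4 m/s

Beaufort 10 (storm) spans 24.5–28.4 m/s.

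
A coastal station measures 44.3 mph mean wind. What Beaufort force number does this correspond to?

44.3 mph = 19.8 m/s, which is Beaufort 8 (gale, 17.2–20.7 m/s).

Beaufort force 8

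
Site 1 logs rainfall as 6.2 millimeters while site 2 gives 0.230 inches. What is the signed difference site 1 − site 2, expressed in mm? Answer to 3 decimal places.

0.358 mm

site 2: 0.230 in = 5.84200 mm.
Difference: 6.20000 − 5.84200 = 0.358 mm.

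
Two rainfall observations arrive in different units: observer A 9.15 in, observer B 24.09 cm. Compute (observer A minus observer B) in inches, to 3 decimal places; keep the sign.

observer B: 24.09 cm = 9.48425 in.
Difference: 9.15000 − 9.48425 = -0.334 in.

-0.334 in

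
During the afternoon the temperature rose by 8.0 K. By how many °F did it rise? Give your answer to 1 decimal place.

A change of 1 °C equals a change of 1.8 °F: Δ°F = 8.0 × 1.8 = 14.4 °F.

14.4 °F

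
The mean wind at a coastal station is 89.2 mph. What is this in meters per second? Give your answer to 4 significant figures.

39.88 m/s

1 mph = 0.44704 m/s, so 89.2 × 0.44704 = 39.88 m/s.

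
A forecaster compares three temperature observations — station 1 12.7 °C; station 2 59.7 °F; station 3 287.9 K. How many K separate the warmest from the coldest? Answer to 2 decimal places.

2.69 K

station 2: 59.7 °F = 15.389 °C.
station 3: 287.9 K = 14.750 °C.
Spread: 15.389 − 12.700 = 2.689 °C.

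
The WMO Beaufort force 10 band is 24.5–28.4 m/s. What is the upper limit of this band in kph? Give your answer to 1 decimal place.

102.2 km/h

24.5–28.4 m/s × 3.6 = 88.2–102.2 km/h.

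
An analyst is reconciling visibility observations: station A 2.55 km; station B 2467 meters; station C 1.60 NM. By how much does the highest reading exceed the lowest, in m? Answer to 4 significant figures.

station A: 2.55 km = 2550.000 m.
station C: 1.60 nmi = 2963.200 m.
Spread: 2963.200 − 2467.000 = 496.2 m.

496.2 m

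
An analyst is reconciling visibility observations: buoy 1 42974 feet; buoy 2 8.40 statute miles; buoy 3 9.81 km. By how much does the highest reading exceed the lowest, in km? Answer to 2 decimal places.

3.71 km

buoy 1: 42974 ft = 13.0985 km.
buoy 2: 8.40 SM = 13.5185 km.
Spread: 13.5185 − 9.8100 = 3.71 km.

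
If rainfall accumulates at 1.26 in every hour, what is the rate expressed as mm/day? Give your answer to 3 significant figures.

768 mm/day

1.26 in/hour × 25.4 mm/in × 24 hour/day = 768 mm/day.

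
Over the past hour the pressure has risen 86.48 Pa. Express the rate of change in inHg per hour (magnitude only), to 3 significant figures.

0.0255 inHg per hour

86.48 Pa / 1 h × 0.0002953 inHg/Pa = 0.0255 inHg/h.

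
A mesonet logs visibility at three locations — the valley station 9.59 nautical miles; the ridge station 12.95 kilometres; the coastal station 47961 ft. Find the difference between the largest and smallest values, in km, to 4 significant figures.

4.811 km

the valley station: 9.59 nmi = 17.76068 km.
the coastal station: 47961 ft = 14.61851 km.
Spread: 17.76068 − 12.95000 = 4.811 km.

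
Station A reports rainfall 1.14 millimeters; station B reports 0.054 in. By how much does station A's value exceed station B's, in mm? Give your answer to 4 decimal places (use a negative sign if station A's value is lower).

-0.2316 mm

station B: 0.054 in = 1.371600 mm.
Difference: 1.140000 − 1.371600 = -0.2316 mm.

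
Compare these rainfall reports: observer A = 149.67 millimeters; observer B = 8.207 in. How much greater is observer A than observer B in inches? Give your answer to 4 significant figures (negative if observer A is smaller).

observer A: 149.67 mm = 5.89252 in.
Difference: 5.89252 − 8.20700 = -2.314 in.

-2.314 in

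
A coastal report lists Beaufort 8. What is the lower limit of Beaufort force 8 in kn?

Beaufort 8 (gale) spans 34–40 knots.

34 kt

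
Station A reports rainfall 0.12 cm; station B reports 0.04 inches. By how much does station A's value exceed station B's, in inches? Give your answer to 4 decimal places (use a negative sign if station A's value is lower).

0.0072 in

station A: 0.12 cm = 0.047244 in.
Difference: 0.047244 − 0.040000 = 0.0072 in.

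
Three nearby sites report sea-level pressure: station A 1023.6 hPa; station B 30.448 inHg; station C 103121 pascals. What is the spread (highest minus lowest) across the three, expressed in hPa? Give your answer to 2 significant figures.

station B: 30.448 inHg = 1031.088 hPa.
station C: 103121 Pa = 1031.210 hPa.
Spread: 1031.210 − 1023.600 = 7.6 hPa.

7.6 hPa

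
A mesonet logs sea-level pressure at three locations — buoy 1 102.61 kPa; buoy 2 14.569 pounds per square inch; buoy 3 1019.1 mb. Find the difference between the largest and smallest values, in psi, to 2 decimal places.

0.31 psi

buoy 1: 102.61 kPa = 14.8823 psi.
buoy 3: 1019.1 mb = 14.7808 psi.
Spread: 14.8823 − 14.5690 = 0.31 psi.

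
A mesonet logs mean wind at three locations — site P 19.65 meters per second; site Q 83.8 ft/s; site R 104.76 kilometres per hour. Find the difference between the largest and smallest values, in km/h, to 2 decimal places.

34.02 km/h

site P: 19.65 m/s = 70.7400 km/h.
site Q: 83.8 ft/s = 91.9521 km/h.
Spread: 104.7600 − 70.7400 = 34.02 km/h.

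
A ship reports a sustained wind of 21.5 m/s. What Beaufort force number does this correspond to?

Beaufort force 9

21.5 m/s lies in the Beaufort 9 band (strong gale, 20.8–24.4 m/s).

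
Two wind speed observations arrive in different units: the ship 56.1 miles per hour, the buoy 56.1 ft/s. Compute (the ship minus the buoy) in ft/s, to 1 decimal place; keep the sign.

26.2 ft/s

the ship: 56.1 mph = 82.280 ft/s.
Difference: 82.280 − 56.100 = 26.2 ft/s.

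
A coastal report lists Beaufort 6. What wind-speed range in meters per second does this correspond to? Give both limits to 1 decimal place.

10.8 to 13.8 m/s

Beaufort 6 (strong breeze) spans 10.8–13.8 m/s.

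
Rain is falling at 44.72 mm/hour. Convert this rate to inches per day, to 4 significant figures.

44.72 mm/hour × 0.0393701 in/mm × 24 hour/day = 42.26 in/day.

42.26 in/day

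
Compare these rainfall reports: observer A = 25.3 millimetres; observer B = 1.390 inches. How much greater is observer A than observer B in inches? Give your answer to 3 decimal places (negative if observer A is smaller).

-0.394 in

observer A: 25.3 mm = 0.99606 in.
Difference: 0.99606 − 1.39000 = -0.394 in.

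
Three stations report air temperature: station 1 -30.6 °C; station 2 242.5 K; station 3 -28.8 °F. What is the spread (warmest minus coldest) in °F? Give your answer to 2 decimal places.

5.72 °F

station 2: 242.5 K = -30.650 °C.
station 3: -28.8 °F = -33.778 °C.
Spread: (-30.600) − (-33.778) = 3.178 °C = 5.72 °F.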